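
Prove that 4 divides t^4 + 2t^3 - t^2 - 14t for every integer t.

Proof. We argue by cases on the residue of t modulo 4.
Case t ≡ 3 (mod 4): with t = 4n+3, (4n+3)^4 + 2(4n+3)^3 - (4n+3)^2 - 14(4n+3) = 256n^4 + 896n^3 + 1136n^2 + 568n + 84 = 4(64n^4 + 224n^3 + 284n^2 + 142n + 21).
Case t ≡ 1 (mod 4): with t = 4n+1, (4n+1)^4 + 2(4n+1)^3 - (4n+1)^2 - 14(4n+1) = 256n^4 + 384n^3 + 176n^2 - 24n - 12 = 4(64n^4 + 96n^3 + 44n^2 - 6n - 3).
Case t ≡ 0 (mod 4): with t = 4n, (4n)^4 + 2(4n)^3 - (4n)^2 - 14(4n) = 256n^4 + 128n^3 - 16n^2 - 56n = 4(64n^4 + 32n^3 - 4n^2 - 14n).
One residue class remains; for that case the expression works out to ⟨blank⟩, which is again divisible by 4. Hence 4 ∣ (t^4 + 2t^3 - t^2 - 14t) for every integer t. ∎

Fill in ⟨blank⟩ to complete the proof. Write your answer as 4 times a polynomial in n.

4(64n^4 + 160n^3 + 140n^2 + 38n)

Only t ≡ 2 (mod 4) is unaccounted for. Put t = 4n+2:
(4n+2)^4 + 2(4n+2)^3 - (4n+2)^2 - 14(4n+2) expands to 256n^4 + 640n^3 + 560n^2 + 152n,
and factoring out 4 leaves 4(64n^4 + 160n^3 + 140n^2 + 38n).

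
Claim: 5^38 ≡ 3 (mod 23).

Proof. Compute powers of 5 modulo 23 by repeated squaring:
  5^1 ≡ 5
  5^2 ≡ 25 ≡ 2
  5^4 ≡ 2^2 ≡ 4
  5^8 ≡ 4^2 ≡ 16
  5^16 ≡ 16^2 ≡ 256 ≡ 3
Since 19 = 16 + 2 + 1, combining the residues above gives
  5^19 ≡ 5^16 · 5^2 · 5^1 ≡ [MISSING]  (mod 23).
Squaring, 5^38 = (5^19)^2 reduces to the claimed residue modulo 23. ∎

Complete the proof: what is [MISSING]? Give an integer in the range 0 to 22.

5^16 · 5^2 · 5^1 ≡ 3 · 2 · 5 = 30.
30 mod 23 = 7, so 5^19 ≡ 7 (mod 23).

7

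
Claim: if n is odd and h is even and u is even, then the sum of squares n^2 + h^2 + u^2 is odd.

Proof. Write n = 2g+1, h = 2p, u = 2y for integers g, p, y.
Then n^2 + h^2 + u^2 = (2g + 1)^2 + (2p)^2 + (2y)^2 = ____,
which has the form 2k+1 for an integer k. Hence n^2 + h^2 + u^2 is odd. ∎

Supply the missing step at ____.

Expanding: (2g + 1)^2 + (2p)^2 + (2y)^2 = 4g^2 + 4g + 4p^2 + 4y^2 + 1.
Every term except the constant is even, so this is 2(2g^2 + 2g + 2p^2 + 2y^2) + 1,
and 2g^2 + 2g + 2p^2 + 2y^2 ∈ ℤ gives the required form.

2(2g^2 + 2g + 2p^2 + 2y^2) + 1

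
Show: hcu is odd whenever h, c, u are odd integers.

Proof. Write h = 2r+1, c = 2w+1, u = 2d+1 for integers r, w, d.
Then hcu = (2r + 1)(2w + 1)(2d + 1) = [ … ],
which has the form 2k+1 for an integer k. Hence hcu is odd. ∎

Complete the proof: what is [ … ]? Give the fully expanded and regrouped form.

2(4drw + 2dr + 2dw + d + 2rw + r + w) + 1

Expanding: (2r + 1)(2w + 1)(2d + 1) = 8drw + 4dr + 4dw + 2d + 4rw + 2r + 2w + 1.
Every term except the constant is even, so this is 2(4drw + 2dr + 2dw + d + 2rw + r + w) + 1,
and 4drw + 2dr + 2dw + d + 2rw + r + w ∈ ℤ gives the required form.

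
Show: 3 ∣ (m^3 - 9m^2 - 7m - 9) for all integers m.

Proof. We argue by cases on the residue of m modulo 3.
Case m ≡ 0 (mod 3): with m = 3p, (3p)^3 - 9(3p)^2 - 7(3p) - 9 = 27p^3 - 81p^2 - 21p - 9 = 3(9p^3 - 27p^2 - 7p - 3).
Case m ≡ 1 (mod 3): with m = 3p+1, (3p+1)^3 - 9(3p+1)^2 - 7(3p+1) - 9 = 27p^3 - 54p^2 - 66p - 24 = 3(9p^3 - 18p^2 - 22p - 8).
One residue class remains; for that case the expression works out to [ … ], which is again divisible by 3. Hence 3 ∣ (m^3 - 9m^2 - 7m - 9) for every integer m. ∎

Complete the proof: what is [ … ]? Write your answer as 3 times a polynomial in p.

The residues treated are {0, 1}, so the missing case is m ≡ 2 (mod 3); write m = 3p+2.
Then (3p+2)^3 - 9(3p+2)^2 - 7(3p+2) - 9 = 27p^3 - 27p^2 - 93p - 51 = 3(9p^3 - 9p^2 - 31p - 17).

3(9p^3 - 9p^2 - 31p - 17)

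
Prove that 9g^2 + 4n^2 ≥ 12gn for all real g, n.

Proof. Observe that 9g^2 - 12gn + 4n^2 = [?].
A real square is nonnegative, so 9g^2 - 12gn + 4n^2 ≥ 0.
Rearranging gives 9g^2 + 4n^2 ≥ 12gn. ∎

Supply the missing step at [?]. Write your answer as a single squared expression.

(3g - 2n)^2

The leading and trailing coefficients are 3^2 and 2^2, and 12 = 2·3·2, so the trinomial is (3g - 2n)^2.
Hence 9g^2 - 12gn + 4n^2 ≥ 0.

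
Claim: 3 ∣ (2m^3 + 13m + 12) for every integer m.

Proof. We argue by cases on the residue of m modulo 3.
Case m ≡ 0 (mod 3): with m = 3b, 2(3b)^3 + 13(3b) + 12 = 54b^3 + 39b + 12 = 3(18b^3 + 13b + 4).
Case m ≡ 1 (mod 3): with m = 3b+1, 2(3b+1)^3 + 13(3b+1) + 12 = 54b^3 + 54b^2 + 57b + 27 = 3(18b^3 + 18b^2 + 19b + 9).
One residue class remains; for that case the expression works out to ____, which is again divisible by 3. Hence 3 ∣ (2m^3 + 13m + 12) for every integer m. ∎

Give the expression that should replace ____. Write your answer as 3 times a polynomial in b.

3(18b^3 + 36b^2 + 37b + 18)

Only m ≡ 2 (mod 3) is unaccounted for. Put m = 3b+2:
2(3b+2)^3 + 13(3b+2) + 12 expands to 54b^3 + 108b^2 + 111b + 54,
and factoring out 3 leaves 3(18b^3 + 36b^2 + 37b + 18).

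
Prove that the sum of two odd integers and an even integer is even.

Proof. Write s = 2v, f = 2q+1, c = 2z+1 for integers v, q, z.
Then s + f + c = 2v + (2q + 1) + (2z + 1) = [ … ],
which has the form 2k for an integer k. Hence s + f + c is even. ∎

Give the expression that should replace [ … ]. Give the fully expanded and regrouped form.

2(q + v + z + 1)

Expanding: 2v + (2q + 1) + (2z + 1) = 2q + 2v + 2z + 2.
Every term is even; pulling out the factor of 2 gives 2(q + v + z + 1).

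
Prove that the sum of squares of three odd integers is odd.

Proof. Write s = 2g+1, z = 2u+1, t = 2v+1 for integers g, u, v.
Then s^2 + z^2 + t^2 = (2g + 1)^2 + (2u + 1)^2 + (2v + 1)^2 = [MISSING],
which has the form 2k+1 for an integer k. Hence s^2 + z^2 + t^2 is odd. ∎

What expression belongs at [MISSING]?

2(2g^2 + 2g + 2u^2 + 2u + 2v^2 + 2v + 1) + 1

(2g + 1)^2 + (2u + 1)^2 + (2v + 1)^2 = 4g^2 + 4g + 4u^2 + 4u + 4v^2 + 4v + 3
= 2(2g^2 + 2g + 2u^2 + 2u + 2v^2 + 2v + 1) + 1.
Since 2g^2 + 2g + 2u^2 + 2u + 2v^2 + 2v + 1 is an integer, the sum of squares is of the form 2k+1 for an integer k.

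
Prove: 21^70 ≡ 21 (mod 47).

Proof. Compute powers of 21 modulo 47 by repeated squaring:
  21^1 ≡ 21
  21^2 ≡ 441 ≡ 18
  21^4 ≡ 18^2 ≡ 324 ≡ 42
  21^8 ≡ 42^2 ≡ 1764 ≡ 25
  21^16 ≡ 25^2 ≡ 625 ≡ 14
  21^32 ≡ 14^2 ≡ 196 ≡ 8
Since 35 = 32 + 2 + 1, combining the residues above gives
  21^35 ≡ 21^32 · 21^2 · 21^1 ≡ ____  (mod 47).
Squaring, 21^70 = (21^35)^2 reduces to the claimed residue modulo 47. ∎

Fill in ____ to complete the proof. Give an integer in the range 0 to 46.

Multiply the listed residues: 8 · 18 · 21 = 144 → 3024.
Reducing modulo 47: 3024 = 64·47 + 16, so 21^35 ≡ 16.

16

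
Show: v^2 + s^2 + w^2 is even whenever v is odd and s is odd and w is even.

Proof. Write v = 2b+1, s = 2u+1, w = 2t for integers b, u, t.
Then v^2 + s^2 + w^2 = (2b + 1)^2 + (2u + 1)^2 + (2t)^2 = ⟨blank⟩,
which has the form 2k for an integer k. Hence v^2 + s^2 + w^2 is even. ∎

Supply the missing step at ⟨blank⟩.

2(2b^2 + 2b + 2t^2 + 2u^2 + 2u + 1)

Expanding: (2b + 1)^2 + (2u + 1)^2 + (2t)^2 = 4b^2 + 4b + 4t^2 + 4u^2 + 4u + 2.
Every term is even; pulling out the factor of 2 gives 2(2b^2 + 2b + 2t^2 + 2u^2 + 2u + 1).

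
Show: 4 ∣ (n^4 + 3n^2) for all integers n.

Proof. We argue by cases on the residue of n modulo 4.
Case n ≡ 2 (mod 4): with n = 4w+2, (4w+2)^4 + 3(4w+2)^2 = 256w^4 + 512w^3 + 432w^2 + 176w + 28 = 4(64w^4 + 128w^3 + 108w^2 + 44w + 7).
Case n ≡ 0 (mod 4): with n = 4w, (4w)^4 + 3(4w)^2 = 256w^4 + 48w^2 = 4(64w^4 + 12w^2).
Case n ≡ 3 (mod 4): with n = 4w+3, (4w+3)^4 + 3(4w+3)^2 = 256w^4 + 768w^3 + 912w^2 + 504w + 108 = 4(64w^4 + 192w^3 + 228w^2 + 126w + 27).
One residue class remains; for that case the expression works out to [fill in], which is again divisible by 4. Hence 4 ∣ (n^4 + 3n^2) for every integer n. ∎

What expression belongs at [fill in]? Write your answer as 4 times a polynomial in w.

The residues treated are {2, 0, 3}, so the missing case is n ≡ 1 (mod 4); write n = 4w+1.
Then (4w+1)^4 + 3(4w+1)^2 = 256w^4 + 256w^3 + 144w^2 + 40w + 4 = 4(64w^4 + 64w^3 + 36w^2 + 10w + 1).

4(64w^4 + 64w^3 + 36w^2 + 10w + 1)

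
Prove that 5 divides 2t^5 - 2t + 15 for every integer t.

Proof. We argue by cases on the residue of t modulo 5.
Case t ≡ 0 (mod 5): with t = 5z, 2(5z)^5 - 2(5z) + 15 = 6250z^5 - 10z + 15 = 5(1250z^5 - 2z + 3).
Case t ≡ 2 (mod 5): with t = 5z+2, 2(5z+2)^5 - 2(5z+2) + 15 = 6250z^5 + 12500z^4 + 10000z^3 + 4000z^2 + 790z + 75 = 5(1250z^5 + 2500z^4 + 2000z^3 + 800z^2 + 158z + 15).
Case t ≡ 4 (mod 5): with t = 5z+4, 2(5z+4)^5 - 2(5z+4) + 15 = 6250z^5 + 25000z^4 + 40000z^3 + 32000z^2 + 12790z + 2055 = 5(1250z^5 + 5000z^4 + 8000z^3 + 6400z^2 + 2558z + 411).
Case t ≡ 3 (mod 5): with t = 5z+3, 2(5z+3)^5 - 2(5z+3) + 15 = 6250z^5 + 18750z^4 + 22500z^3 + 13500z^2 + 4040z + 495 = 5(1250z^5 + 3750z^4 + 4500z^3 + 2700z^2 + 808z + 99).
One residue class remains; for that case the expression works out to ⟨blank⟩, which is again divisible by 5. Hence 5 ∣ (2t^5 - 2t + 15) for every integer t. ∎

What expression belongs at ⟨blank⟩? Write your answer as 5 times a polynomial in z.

5(1250z^5 + 1250z^4 + 500z^3 + 100z^2 + 8z + 3)

Only t ≡ 1 (mod 5) is unaccounted for. Put t = 5z+1:
2(5z+1)^5 - 2(5z+1) + 15 expands to 6250z^5 + 6250z^4 + 2500z^3 + 500z^2 + 40z + 15,
and factoring out 5 leaves 5(1250z^5 + 1250z^4 + 500z^3 + 100z^2 + 8z + 3).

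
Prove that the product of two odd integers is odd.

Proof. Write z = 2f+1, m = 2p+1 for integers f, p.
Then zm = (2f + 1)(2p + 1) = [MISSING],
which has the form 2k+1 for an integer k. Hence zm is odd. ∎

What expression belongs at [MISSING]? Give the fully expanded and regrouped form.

2(2fp + f + p) + 1

(2f + 1)(2p + 1) = 4fp + 2f + 2p + 1
= 2(2fp + f + p) + 1.
Since 2fp + f + p is an integer, the product is of the form 2k+1 for an integer k.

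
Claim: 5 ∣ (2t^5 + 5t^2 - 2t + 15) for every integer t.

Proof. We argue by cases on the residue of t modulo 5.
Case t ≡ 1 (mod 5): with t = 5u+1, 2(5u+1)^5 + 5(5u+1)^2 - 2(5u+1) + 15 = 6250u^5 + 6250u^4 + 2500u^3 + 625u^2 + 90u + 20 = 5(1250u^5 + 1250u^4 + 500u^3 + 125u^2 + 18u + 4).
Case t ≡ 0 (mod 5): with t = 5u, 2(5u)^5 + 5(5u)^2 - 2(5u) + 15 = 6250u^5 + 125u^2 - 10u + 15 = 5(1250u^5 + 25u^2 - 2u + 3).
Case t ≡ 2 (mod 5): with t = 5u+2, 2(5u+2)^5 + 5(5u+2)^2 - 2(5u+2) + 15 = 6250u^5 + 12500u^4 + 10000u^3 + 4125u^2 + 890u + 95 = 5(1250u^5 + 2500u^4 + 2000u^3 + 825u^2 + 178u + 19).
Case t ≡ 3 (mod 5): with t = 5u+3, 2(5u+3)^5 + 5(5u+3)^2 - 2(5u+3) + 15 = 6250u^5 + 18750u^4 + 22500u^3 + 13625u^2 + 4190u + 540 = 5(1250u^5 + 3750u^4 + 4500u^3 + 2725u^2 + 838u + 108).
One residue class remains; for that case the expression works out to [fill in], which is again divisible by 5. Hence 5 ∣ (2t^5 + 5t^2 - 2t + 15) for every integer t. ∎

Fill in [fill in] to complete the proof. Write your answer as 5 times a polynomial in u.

Only t ≡ 4 (mod 5) is unaccounted for. Put t = 5u+4:
2(5u+4)^5 + 5(5u+4)^2 - 2(5u+4) + 15 expands to 6250u^5 + 25000u^4 + 40000u^3 + 32125u^2 + 12990u + 2135,
and factoring out 5 leaves 5(1250u^5 + 5000u^4 + 8000u^3 + 6425u^2 + 2598u + 427).

5(1250u^5 + 5000u^4 + 8000u^3 + 6425u^2 + 2598u + 427)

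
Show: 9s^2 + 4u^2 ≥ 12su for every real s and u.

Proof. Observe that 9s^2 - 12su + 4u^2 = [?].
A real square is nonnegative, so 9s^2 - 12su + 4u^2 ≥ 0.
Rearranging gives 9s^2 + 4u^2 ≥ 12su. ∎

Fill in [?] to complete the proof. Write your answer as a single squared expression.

(3s - 2u)^2

9s^2 - 12su + 4u^2 is a perfect-square trinomial: the outer terms are (3s)^2 and (2u)^2, and the cross term is -2·3s·2u.
So 9s^2 - 12su + 4u^2 = (3s - 2u)^2 ≥ 0.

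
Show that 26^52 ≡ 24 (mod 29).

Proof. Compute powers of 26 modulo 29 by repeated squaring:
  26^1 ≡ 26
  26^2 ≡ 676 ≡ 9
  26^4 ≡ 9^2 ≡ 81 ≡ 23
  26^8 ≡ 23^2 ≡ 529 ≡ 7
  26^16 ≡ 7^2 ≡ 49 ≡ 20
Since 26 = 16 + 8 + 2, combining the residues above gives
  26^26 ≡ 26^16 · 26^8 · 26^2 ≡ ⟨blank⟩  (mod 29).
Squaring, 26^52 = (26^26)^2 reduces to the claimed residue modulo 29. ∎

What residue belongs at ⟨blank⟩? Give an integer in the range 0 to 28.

Multiply the listed residues: 20 · 7 · 9 = 140 → 1260.
Reducing modulo 29: 1260 = 43·29 + 13, so 26^26 ≡ 13.

13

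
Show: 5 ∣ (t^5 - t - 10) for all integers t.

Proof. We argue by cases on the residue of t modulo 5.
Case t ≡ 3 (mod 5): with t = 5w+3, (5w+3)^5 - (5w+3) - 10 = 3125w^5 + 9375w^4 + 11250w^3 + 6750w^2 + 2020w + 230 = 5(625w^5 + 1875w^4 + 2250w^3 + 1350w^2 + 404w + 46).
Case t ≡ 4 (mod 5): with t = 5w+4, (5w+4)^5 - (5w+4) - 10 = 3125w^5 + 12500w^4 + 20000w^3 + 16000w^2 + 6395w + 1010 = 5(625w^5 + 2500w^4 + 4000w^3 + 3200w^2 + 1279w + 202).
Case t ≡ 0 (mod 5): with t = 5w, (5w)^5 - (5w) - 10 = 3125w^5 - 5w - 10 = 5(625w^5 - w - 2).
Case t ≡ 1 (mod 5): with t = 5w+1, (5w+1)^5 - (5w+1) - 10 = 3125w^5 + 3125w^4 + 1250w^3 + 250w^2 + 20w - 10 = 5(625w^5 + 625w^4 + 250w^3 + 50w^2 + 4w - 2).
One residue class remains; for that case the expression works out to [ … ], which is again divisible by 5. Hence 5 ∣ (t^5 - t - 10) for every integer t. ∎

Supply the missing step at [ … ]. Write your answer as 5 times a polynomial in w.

The residues treated are {3, 4, 0, 1}, so the missing case is t ≡ 2 (mod 5); write t = 5w+2.
Then (5w+2)^5 - (5w+2) - 10 = 3125w^5 + 6250w^4 + 5000w^3 + 2000w^2 + 395w + 20 = 5(625w^5 + 1250w^4 + 1000w^3 + 400w^2 + 79w + 4).

5(625w^5 + 1250w^4 + 1000w^3 + 400w^2 + 79w + 4)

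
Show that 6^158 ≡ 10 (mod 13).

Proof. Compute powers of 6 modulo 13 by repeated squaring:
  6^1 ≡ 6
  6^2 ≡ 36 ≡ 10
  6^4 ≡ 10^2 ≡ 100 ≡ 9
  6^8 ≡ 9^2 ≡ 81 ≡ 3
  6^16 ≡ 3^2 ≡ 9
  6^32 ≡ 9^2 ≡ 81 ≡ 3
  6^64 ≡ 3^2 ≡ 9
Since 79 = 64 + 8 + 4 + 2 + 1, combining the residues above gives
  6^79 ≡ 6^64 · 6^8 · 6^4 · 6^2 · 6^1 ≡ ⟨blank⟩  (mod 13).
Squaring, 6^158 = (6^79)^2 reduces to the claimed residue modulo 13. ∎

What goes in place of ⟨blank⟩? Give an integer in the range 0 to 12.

Multiply the listed residues: 9 · 3 · 9 · 10 · 6 = 27 → 243 → 2430 → 14580.
Reducing modulo 13: 14580 = 1121·13 + 7, so 6^79 ≡ 7.

7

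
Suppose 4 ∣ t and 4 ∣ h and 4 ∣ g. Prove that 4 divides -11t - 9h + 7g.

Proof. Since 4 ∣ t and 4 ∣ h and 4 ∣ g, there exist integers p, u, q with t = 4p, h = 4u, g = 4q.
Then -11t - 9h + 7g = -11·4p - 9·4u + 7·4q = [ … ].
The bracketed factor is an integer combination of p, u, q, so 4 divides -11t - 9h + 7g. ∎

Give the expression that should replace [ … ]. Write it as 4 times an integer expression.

4(-11p + 7q - 9u)

Pull the common 4 out of every term: -11·4p - 9·4u + 7·4q = 4(-11p + 7q - 9u).
-11p + 7q - 9u is an integer, which exhibits the divisibility.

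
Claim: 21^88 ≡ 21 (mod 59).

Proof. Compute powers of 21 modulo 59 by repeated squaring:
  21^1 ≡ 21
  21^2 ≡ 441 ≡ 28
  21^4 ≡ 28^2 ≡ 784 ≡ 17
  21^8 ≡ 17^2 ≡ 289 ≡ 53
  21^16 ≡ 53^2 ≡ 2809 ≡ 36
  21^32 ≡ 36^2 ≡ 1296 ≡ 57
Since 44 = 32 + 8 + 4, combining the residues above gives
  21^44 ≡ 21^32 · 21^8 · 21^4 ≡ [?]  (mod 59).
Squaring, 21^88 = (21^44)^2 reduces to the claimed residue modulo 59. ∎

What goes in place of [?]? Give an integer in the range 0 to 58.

Multiply the listed residues: 57 · 53 · 17 = 3021 → 51357.
Reducing modulo 59: 51357 = 870·59 + 27, so 21^44 ≡ 27.

27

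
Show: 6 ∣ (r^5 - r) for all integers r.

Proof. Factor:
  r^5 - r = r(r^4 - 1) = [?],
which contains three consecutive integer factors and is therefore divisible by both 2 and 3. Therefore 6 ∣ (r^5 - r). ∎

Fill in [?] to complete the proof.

(r - 1)r(r + 1)(r^2 + 1)

r^4 - 1 = (r^2 - 1)(r^2 + 1), and r^2 - 1 = (r-1)(r+1).
So r(r^4 - 1) = (r - 1)r(r + 1)(r^2 + 1).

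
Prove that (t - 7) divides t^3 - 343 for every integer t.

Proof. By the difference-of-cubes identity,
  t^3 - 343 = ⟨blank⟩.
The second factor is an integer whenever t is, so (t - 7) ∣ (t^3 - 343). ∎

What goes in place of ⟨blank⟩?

(t - 7)(t^2 + 7t + 49)

a^3 - b^3 = (a - b)(a^2 + ab + b^2). With a = t, b = 7:
t^3 - 343 = (t - 7)(t^2 + 7t + 49).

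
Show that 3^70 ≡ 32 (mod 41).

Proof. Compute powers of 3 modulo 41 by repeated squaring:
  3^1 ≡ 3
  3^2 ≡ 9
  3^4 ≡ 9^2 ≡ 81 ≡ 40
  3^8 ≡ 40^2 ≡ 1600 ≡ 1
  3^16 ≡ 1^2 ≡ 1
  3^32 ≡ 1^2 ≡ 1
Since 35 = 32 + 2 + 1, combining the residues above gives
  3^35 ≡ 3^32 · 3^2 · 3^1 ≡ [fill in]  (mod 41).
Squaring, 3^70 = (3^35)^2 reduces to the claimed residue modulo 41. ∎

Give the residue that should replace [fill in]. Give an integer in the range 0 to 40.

3^32 · 3^2 · 3^1 ≡ 1 · 9 · 3 = 27.
27 mod 41 = 27, so 3^35 ≡ 27 (mod 41).

27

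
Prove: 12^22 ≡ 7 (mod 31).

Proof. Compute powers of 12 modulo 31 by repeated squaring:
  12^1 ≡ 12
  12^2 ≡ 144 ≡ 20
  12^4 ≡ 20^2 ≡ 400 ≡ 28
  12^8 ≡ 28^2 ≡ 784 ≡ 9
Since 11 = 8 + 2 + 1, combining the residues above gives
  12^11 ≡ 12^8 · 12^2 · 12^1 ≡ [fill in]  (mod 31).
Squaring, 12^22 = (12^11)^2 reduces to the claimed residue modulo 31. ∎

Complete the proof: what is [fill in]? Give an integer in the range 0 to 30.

21

Multiply the listed residues: 9 · 20 · 12 = 180 → 2160.
Reducing modulo 31: 2160 = 69·31 + 21, so 12^11 ≡ 21.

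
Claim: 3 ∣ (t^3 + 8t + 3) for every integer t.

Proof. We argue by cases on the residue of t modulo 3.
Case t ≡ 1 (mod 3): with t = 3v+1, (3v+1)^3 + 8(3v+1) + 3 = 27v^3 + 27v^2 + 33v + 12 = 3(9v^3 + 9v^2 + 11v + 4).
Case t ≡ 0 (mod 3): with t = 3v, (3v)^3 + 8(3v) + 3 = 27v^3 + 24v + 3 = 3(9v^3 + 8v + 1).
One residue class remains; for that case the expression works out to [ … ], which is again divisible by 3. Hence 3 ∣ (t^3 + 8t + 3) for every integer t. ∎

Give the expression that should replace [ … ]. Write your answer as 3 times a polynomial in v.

Only t ≡ 2 (mod 3) is unaccounted for. Put t = 3v+2:
(3v+2)^3 + 8(3v+2) + 3 expands to 27v^3 + 54v^2 + 60v + 27,
and factoring out 3 leaves 3(9v^3 + 18v^2 + 20v + 9).

3(9v^3 + 18v^2 + 20v + 9)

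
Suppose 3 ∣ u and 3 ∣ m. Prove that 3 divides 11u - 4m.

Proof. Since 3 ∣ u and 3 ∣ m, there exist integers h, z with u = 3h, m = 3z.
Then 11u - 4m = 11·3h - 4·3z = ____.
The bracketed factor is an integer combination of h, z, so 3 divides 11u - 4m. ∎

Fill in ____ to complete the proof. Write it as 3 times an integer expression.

3(11h - 4z)

Pull the common 3 out of every term: 11·3h - 4·3z = 3(11h - 4z).
11h - 4z is an integer, which exhibits the divisibility.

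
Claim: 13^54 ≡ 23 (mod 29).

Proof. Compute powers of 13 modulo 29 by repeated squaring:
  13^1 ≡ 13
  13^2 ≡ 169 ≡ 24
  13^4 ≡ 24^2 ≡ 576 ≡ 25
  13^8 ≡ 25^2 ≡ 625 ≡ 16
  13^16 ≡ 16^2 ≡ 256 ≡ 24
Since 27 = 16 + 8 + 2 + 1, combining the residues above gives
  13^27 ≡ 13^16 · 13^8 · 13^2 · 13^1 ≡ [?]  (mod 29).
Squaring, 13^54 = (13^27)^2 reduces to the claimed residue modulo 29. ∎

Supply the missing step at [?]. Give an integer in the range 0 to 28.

9

Multiply the listed residues: 24 · 16 · 24 · 13 = 384 → 9216 → 119808.
Reducing modulo 29: 119808 = 4131·29 + 9, so 13^27 ≡ 9.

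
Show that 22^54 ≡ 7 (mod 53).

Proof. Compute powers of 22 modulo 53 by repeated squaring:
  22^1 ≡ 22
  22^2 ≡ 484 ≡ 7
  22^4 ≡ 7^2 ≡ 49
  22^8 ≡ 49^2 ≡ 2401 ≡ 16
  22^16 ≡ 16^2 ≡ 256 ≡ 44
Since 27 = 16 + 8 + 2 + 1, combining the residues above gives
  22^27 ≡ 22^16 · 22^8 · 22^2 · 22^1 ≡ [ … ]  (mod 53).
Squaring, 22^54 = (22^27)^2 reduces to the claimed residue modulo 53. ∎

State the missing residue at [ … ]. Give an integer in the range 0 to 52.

31

Multiply the listed residues: 44 · 16 · 7 · 22 = 704 → 4928 → 108416.
Reducing modulo 53: 108416 = 2045·53 + 31, so 22^27 ≡ 31.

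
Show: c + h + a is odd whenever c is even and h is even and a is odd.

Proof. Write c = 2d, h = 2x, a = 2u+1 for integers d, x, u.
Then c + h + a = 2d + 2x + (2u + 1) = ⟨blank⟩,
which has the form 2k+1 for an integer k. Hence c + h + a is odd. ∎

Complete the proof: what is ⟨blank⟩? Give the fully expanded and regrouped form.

2(d + u + x) + 1

Expanding: 2d + 2x + (2u + 1) = 2d + 2u + 2x + 1.
Every term except the constant is even, so this is 2(d + u + x) + 1,
and d + u + x ∈ ℤ gives the required form.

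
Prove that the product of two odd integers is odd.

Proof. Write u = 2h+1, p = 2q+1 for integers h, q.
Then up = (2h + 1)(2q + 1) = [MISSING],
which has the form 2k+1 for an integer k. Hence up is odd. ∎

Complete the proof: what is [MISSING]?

Expanding: (2h + 1)(2q + 1) = 4hq + 2h + 2q + 1.
Every term except the constant is even, so this is 2(2hq + h + q) + 1,
and 2hq + h + q ∈ ℤ gives the required form.

2(2hq + h + q) + 1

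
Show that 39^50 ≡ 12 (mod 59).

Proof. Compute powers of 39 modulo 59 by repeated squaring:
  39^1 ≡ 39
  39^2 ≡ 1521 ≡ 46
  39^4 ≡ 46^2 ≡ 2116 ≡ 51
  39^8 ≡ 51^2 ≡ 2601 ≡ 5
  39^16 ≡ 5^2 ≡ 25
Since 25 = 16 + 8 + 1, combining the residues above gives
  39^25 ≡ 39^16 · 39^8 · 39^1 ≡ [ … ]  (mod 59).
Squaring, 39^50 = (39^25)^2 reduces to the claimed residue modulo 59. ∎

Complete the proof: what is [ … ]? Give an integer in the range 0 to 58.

39^16 · 39^8 · 39^1 ≡ 25 · 5 · 39 = 4875.
4875 mod 59 = 37, so 39^25 ≡ 37 (mod 59).

37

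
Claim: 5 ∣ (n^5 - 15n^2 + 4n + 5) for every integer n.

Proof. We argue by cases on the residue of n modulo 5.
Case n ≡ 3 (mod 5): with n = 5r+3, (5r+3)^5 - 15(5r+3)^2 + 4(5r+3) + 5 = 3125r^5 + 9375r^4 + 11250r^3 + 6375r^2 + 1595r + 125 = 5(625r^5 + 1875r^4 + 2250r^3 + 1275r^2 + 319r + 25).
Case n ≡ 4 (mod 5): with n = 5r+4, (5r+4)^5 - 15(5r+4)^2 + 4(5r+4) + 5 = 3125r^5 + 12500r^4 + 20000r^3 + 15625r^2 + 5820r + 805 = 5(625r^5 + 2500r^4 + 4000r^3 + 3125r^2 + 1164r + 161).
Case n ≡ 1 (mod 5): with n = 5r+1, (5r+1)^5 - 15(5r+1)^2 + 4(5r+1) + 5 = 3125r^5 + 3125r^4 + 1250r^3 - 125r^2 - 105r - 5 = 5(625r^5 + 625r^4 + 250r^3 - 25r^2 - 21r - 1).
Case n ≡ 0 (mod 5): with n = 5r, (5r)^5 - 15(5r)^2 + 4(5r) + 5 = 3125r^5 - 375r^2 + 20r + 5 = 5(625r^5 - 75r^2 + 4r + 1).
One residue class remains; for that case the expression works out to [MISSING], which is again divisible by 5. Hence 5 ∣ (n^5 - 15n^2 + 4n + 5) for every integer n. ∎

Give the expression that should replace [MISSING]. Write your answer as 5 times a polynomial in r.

Only n ≡ 2 (mod 5) is unaccounted for. Put n = 5r+2:
(5r+2)^5 - 15(5r+2)^2 + 4(5r+2) + 5 expands to 3125r^5 + 6250r^4 + 5000r^3 + 1625r^2 + 120r - 15,
and factoring out 5 leaves 5(625r^5 + 1250r^4 + 1000r^3 + 325r^2 + 24r - 3).

5(625r^5 + 1250r^4 + 1000r^3 + 325r^2 + 24r - 3)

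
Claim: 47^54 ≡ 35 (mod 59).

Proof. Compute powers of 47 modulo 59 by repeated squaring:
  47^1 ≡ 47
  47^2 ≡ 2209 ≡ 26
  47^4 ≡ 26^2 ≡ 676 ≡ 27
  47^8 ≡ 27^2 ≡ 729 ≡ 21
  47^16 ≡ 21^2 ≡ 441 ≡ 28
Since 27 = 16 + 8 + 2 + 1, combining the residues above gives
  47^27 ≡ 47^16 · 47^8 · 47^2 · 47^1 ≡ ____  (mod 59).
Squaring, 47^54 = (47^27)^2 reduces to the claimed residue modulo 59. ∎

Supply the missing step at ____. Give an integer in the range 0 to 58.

Multiply the listed residues: 28 · 21 · 26 · 47 = 588 → 15288 → 718536.
Reducing modulo 59: 718536 = 12178·59 + 34, so 47^27 ≡ 34.

34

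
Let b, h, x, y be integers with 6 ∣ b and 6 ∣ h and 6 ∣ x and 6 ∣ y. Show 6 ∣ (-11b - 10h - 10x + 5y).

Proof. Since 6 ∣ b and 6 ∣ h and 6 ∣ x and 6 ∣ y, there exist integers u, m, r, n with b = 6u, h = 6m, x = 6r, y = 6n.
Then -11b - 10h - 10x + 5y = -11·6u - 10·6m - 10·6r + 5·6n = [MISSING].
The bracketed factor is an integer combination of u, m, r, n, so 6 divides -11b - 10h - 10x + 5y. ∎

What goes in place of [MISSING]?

Pull the common 6 out of every term: -11·6u - 10·6m - 10·6r + 5·6n = 6(-10m + 5n - 10r - 11u).
-10m + 5n - 10r - 11u is an integer, which exhibits the divisibility.

6(-10m + 5n - 10r - 11u)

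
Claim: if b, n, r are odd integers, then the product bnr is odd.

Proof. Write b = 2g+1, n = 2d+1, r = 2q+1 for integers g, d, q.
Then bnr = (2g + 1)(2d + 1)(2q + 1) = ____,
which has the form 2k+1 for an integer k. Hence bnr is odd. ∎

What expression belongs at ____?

Expanding: (2g + 1)(2d + 1)(2q + 1) = 8dgq + 4dg + 4dq + 2d + 4gq + 2g + 2q + 1.
Every term except the constant is even, so this is 2(4dgq + 2dg + 2dq + d + 2gq + g + q) + 1,
and 4dgq + 2dg + 2dq + d + 2gq + g + q ∈ ℤ gives the required form.

2(4dgq + 2dg + 2dq + d + 2gq + g + q) + 1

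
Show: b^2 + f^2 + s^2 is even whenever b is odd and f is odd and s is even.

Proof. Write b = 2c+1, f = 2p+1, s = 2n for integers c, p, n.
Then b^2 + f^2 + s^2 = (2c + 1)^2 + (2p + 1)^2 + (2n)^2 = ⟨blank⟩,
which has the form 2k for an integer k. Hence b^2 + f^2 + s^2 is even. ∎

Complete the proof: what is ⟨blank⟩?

2(2c^2 + 2c + 2n^2 + 2p^2 + 2p + 1)

Expanding: (2c + 1)^2 + (2p + 1)^2 + (2n)^2 = 4c^2 + 4c + 4n^2 + 4p^2 + 4p + 2.
Every term is even; pulling out the factor of 2 gives 2(2c^2 + 2c + 2n^2 + 2p^2 + 2p + 1).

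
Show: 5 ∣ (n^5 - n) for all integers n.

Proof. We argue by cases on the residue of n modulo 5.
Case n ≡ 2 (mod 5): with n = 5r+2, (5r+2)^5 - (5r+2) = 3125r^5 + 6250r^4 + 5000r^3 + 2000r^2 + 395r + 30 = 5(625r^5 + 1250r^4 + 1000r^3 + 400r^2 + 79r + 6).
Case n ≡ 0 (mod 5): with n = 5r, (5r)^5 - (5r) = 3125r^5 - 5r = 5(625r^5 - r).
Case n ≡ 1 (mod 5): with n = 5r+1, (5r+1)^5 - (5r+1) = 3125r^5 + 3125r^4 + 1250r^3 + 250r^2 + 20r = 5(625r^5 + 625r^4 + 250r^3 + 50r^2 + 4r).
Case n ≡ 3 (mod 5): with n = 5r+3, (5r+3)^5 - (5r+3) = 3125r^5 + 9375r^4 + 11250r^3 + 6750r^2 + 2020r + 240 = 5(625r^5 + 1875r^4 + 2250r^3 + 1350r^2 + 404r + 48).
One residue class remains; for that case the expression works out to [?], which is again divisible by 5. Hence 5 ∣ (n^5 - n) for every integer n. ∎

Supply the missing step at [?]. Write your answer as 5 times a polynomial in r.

5(625r^5 + 2500r^4 + 4000r^3 + 3200r^2 + 1279r + 204)

The residues treated are {2, 0, 1, 3}, so the missing case is n ≡ 4 (mod 5); write n = 5r+4.
Then (5r+4)^5 - (5r+4) = 3125r^5 + 12500r^4 + 20000r^3 + 16000r^2 + 6395r + 1020 = 5(625r^5 + 2500r^4 + 4000r^3 + 3200r^2 + 1279r + 204).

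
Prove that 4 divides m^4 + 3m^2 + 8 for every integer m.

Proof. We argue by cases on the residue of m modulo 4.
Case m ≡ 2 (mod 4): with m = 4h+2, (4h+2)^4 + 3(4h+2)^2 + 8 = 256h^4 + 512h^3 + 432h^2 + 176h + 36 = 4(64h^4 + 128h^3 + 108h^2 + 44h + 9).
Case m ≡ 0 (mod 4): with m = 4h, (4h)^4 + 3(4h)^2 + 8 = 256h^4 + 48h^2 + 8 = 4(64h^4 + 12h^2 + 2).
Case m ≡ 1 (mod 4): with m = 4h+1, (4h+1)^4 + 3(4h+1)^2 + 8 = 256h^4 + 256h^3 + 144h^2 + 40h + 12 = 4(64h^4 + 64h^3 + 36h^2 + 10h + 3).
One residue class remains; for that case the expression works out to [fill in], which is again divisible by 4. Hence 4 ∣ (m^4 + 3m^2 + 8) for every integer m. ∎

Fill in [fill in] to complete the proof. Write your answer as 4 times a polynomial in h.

Only m ≡ 3 (mod 4) is unaccounted for. Put m = 4h+3:
(4h+3)^4 + 3(4h+3)^2 + 8 expands to 256h^4 + 768h^3 + 912h^2 + 504h + 116,
and factoring out 4 leaves 4(64h^4 + 192h^3 + 228h^2 + 126h + 29).

4(64h^4 + 192h^3 + 228h^2 + 126h + 29)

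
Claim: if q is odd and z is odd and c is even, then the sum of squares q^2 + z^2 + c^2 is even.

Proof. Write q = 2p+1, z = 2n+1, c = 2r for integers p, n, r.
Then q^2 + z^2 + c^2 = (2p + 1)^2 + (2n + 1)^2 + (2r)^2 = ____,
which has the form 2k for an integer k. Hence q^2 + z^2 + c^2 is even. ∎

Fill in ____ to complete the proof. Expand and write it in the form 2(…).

Expanding: (2p + 1)^2 + (2n + 1)^2 + (2r)^2 = 4n^2 + 4n + 4p^2 + 4p + 4r^2 + 2.
Every term is even; pulling out the factor of 2 gives 2(2n^2 + 2n + 2p^2 + 2p + 2r^2 + 1).

2(2n^2 + 2n + 2p^2 + 2p + 2r^2 + 1)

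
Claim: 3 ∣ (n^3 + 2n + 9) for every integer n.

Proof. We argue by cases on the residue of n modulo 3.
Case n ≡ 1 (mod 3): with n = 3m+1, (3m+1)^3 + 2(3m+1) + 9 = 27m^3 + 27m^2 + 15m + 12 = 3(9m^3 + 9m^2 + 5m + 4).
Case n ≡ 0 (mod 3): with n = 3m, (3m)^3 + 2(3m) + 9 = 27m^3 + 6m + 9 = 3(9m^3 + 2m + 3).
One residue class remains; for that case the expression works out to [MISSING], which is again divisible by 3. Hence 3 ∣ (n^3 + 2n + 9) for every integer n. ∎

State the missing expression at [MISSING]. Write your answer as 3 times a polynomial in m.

3(9m^3 + 18m^2 + 14m + 7)

Only n ≡ 2 (mod 3) is unaccounted for. Put n = 3m+2:
(3m+2)^3 + 2(3m+2) + 9 expands to 27m^3 + 54m^2 + 42m + 21,
and factoring out 3 leaves 3(9m^3 + 18m^2 + 14m + 7).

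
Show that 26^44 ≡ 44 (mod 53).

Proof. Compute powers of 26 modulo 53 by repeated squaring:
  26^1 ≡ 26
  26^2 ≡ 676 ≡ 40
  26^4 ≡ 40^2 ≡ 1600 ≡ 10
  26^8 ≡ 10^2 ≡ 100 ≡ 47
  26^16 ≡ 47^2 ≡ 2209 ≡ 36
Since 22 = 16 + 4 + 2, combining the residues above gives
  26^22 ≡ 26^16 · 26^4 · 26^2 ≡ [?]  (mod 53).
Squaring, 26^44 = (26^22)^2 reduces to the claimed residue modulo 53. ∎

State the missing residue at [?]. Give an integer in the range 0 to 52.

37

Multiply the listed residues: 36 · 10 · 40 = 360 → 14400.
Reducing modulo 53: 14400 = 271·53 + 37, so 26^22 ≡ 37.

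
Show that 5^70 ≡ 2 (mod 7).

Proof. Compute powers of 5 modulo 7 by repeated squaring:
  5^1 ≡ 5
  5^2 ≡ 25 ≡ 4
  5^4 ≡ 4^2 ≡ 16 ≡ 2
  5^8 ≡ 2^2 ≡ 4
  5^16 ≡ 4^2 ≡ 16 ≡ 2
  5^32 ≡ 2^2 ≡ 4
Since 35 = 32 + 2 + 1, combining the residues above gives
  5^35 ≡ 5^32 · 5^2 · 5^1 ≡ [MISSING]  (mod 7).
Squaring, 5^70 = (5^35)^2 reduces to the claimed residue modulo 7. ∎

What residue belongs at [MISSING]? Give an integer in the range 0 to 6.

5^32 · 5^2 · 5^1 ≡ 4 · 4 · 5 = 80.
80 mod 7 = 3, so 5^35 ≡ 3 (mod 7).

3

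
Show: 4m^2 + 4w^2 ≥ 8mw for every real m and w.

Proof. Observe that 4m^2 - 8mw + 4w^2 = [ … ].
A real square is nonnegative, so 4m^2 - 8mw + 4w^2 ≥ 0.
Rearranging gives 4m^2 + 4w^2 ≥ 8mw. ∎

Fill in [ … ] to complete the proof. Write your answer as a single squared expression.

(2m - 2w)^2

The leading and trailing coefficients are 2^2 and 2^2, and 8 = 2·2·2, so the trinomial is (2m - 2w)^2.
Hence 4m^2 - 8mw + 4w^2 ≥ 0.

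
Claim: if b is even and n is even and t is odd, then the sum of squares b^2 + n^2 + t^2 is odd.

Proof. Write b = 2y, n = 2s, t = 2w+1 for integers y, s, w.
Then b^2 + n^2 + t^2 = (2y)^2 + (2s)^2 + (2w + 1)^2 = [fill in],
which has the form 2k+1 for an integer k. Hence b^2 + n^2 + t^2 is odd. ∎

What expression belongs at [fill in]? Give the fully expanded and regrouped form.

Expanding: (2y)^2 + (2s)^2 + (2w + 1)^2 = 4s^2 + 4w^2 + 4w + 4y^2 + 1.
Every term except the constant is even, so this is 2(2s^2 + 2w^2 + 2w + 2y^2) + 1,
and 2s^2 + 2w^2 + 2w + 2y^2 ∈ ℤ gives the required form.

2(2s^2 + 2w^2 + 2w + 2y^2) + 1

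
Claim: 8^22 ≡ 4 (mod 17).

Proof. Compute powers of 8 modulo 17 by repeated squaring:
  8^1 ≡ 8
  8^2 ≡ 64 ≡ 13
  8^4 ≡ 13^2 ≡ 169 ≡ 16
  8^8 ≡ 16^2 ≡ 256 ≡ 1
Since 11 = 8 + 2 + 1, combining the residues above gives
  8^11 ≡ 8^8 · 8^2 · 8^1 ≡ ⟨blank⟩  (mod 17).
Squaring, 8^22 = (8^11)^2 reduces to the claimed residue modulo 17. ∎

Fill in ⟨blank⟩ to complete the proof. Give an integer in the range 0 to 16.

8^8 · 8^2 · 8^1 ≡ 1 · 13 · 8 = 104.
104 mod 17 = 2, so 8^11 ≡ 2 (mod 17).

2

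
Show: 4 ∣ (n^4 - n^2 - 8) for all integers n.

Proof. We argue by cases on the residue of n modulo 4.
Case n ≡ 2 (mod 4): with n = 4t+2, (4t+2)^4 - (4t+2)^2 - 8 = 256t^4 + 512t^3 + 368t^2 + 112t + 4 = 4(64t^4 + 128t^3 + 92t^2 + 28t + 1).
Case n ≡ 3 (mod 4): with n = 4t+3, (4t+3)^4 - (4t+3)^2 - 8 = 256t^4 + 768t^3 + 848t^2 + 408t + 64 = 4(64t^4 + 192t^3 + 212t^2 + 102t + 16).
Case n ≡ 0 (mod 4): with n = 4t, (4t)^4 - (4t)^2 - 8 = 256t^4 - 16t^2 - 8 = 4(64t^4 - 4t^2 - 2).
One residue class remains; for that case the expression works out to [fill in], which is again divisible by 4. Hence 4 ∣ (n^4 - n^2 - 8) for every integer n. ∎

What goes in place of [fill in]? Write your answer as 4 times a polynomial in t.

4(64t^4 + 64t^3 + 20t^2 + 2t - 2)

Only n ≡ 1 (mod 4) is unaccounted for. Put n = 4t+1:
(4t+1)^4 - (4t+1)^2 - 8 expands to 256t^4 + 256t^3 + 80t^2 + 8t - 8,
and factoring out 4 leaves 4(64t^4 + 64t^3 + 20t^2 + 2t - 2).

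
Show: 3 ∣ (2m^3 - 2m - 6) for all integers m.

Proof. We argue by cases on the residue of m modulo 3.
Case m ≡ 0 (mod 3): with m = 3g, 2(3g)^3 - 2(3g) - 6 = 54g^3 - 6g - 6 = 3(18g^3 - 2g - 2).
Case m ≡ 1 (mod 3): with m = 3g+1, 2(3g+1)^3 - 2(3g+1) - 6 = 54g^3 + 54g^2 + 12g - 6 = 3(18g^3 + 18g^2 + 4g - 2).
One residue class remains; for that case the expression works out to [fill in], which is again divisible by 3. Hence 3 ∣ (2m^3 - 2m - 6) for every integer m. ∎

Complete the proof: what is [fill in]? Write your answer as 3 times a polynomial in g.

The residues treated are {0, 1}, so the missing case is m ≡ 2 (mod 3); write m = 3g+2.
Then 2(3g+2)^3 - 2(3g+2) - 6 = 54g^3 + 108g^2 + 66g + 6 = 3(18g^3 + 36g^2 + 22g + 2).

3(18g^3 + 36g^2 + 22g + 2)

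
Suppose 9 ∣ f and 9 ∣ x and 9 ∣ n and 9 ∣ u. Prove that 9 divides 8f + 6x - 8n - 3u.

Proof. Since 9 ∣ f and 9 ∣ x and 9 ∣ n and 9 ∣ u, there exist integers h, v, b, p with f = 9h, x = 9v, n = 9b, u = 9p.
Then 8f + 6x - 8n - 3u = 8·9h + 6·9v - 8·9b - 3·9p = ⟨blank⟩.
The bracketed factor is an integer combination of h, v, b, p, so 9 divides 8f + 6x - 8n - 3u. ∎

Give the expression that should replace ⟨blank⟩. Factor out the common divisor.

Pull the common 9 out of every term: 8·9h + 6·9v - 8·9b - 3·9p = 9(-8b + 8h - 3p + 6v).
-8b + 8h - 3p + 6v is an integer, which exhibits the divisibility.

9(-8b + 8h - 3p + 6v)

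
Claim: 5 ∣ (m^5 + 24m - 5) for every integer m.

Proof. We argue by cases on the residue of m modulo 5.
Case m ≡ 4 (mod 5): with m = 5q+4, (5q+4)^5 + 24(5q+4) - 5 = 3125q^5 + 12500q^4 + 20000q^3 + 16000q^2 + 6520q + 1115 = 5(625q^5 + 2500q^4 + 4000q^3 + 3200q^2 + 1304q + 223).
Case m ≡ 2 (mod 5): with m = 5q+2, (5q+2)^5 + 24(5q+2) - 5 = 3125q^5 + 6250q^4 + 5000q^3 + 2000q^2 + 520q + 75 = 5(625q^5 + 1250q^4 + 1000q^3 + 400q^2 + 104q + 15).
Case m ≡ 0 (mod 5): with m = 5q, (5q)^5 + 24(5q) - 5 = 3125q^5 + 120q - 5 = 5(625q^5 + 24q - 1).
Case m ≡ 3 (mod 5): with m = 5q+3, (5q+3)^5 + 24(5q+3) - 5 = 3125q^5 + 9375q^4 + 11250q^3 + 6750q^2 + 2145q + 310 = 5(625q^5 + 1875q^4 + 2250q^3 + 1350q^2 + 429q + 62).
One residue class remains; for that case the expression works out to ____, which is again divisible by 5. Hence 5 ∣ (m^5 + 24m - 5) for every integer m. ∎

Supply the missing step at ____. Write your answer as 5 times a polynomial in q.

The residues treated are {4, 2, 0, 3}, so the missing case is m ≡ 1 (mod 5); write m = 5q+1.
Then (5q+1)^5 + 24(5q+1) - 5 = 3125q^5 + 3125q^4 + 1250q^3 + 250q^2 + 145q + 20 = 5(625q^5 + 625q^4 + 250q^3 + 50q^2 + 29q + 4).

5(625q^5 + 625q^4 + 250q^3 + 50q^2 + 29q + 4)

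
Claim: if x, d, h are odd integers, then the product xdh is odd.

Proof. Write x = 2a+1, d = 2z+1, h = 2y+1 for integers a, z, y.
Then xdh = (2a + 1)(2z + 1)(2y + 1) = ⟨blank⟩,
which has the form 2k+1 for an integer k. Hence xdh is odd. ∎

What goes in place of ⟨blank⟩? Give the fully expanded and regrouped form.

2(4ayz + 2ay + 2az + a + 2yz + y + z) + 1

(2a + 1)(2z + 1)(2y + 1) = 8ayz + 4ay + 4az + 2a + 4yz + 2y + 2z + 1
= 2(4ayz + 2ay + 2az + a + 2yz + y + z) + 1.
Since 4ayz + 2ay + 2az + a + 2yz + y + z is an integer, the product is of the form 2k+1 for an integer k.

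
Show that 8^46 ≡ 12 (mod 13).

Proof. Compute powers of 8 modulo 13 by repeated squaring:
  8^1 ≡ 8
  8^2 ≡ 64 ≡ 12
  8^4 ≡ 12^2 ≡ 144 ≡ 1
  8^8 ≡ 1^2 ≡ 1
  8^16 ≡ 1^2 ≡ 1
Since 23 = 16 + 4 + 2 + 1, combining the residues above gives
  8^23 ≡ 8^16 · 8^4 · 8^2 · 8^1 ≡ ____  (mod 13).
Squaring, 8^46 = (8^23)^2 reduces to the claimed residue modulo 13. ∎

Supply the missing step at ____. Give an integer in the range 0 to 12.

Multiply the listed residues: 1 · 1 · 12 · 8 = 1 → 12 → 96.
Reducing modulo 13: 96 = 7·13 + 5, so 8^23 ≡ 5.

5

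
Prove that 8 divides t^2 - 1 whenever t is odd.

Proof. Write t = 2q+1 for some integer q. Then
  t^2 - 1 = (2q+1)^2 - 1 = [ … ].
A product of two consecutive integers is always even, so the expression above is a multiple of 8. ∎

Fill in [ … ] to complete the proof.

(2q+1)^2 - 1 = 4q^2 + 4q + 1 - 1 = 4q^2 + 4q = 4q(q+1).
Since q and q+1 are consecutive, q(q+1) is even, and 4·(even) is a multiple of 8.

4q(q + 1)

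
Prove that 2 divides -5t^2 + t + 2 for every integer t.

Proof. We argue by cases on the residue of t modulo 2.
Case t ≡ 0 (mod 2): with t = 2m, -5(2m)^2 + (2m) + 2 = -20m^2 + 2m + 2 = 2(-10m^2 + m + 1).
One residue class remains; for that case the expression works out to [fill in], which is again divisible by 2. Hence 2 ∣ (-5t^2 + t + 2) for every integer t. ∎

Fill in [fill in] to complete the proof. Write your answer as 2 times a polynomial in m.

Only t ≡ 1 (mod 2) is unaccounted for. Put t = 2m+1:
-5(2m+1)^2 + (2m+1) + 2 expands to -20m^2 - 18m - 2,
and factoring out 2 leaves 2(-10m^2 - 9m - 1).

2(-10m^2 - 9m - 1)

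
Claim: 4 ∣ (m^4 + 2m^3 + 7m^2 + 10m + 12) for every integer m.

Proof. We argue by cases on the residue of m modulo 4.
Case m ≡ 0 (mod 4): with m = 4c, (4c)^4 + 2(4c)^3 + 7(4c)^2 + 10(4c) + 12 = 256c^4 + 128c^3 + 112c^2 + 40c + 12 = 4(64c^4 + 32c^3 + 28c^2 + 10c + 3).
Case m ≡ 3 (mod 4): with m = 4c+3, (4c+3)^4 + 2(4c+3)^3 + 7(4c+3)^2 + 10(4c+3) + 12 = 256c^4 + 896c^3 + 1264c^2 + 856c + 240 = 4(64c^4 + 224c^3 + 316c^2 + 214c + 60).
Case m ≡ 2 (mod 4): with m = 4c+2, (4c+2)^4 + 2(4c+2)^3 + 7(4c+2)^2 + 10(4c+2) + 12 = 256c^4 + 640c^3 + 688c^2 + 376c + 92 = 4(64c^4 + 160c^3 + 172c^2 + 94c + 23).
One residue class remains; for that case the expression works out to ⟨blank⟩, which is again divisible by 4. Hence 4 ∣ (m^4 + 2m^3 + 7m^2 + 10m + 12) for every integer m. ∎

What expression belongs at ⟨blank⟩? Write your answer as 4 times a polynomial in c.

Only m ≡ 1 (mod 4) is unaccounted for. Put m = 4c+1:
(4c+1)^4 + 2(4c+1)^3 + 7(4c+1)^2 + 10(4c+1) + 12 expands to 256c^4 + 384c^3 + 304c^2 + 136c + 32,
and factoring out 4 leaves 4(64c^4 + 96c^3 + 76c^2 + 34c + 8).

4(64c^4 + 96c^3 + 76c^2 + 34c + 8)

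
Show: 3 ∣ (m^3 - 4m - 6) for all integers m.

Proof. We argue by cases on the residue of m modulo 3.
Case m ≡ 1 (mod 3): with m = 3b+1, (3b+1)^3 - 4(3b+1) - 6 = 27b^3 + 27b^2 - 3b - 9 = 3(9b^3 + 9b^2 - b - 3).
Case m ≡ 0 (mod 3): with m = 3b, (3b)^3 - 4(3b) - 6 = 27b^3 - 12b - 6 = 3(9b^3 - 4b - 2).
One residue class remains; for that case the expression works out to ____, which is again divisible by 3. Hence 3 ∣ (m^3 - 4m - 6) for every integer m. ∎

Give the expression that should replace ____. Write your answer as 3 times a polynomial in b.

3(9b^3 + 18b^2 + 8b - 2)

Only m ≡ 2 (mod 3) is unaccounted for. Put m = 3b+2:
(3b+2)^3 - 4(3b+2) - 6 expands to 27b^3 + 54b^2 + 24b - 6,
and factoring out 3 leaves 3(9b^3 + 18b^2 + 8b - 2).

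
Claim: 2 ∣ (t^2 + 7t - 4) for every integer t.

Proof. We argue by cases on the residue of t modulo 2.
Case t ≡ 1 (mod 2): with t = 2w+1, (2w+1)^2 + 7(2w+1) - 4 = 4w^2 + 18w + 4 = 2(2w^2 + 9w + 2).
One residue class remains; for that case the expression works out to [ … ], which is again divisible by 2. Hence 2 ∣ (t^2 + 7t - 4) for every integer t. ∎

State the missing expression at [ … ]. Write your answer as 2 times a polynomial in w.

The residues treated are {1}, so the missing case is t ≡ 0 (mod 2); write t = 2w.
Then (2w)^2 + 7(2w) - 4 = 4w^2 + 14w - 4 = 2(2w^2 + 7w - 2).

2(2w^2 + 7w - 2)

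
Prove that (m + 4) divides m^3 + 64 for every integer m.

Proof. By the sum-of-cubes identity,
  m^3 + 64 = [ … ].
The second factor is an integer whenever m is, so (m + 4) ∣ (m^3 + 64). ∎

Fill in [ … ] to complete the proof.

Polynomial division of m^3 + 64 by m + 4 leaves remainder 0 and quotient m^2 - 4m + 16.
Hence m^3 + 64 = (m + 4)(m^2 - 4m + 16).

(m + 4)(m^2 - 4m + 16)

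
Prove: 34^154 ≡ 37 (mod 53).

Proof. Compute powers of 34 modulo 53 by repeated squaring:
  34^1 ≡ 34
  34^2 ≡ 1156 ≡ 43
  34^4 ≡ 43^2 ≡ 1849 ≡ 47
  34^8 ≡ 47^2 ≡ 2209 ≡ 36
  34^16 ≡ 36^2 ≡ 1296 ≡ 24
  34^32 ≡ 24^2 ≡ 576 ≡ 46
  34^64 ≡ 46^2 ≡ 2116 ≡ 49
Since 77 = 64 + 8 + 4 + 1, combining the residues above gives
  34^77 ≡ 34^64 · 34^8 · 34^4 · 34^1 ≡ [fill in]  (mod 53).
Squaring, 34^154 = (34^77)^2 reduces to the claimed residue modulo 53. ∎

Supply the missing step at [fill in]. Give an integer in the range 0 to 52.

14

Multiply the listed residues: 49 · 36 · 47 · 34 = 1764 → 82908 → 2818872.
Reducing modulo 53: 2818872 = 53186·53 + 14, so 34^77 ≡ 14.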